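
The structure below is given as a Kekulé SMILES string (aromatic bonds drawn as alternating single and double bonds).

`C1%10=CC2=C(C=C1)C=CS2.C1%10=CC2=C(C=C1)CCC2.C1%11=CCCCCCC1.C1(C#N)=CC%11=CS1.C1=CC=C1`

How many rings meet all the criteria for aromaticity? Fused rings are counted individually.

4

The SMILES encodes a six-membered carbon ring with three alternating C=C double bonds, fused to a five-membered ring containing one sulfur and two C=C double bonds; a six-membered carbon ring with three alternating C=C double bonds, fused to a saturated five-membered carbon ring; an eight-membered carbon ring with one C=C double bond; a five-membered ring of four carbons and one sulfur, with two C=C double bonds; a four-membered carbon ring with two alternating C=C double bonds.
The fused 6/5-membered bicyclic (with one sulfur) is a single π system with 9 sp² atoms and 10 π electrons from ring double bonds plus a heteroatom lone pair. 10 = 4(2)+2, so the system is aromatic and both rings count as aromatic (benzothiophene).
The 6-membered ring has a continuous p-orbital overlap around the ring; 3 ring double bonds give 6 π electrons. That satisfies 4n+2 with n=1, so it is aromatic (benzene ring).
The 5-membered ring has three sp³ carbons, so it is not fully conjugated — not aromatic (cyclopentane ring).
The 8-membered ring has six sp³ carbons, so it is not fully conjugated — not aromatic (cyclooctene).
The 5-membered ring with one sulfur has a continuous p-orbital overlap around the ring; 2 ring double bonds (4 π electrons) plus a heteroatom lone pair (2) give 6 π electrons. 6 = 4(1)+2, so it is aromatic (thiophene).
The 4-membered ring has only sp² ring atoms; a planar conformation would have a fully conjugated π system of 4 electrons. But 4 = 4(1), which is 4n not 4n+2, so it is not aromatic (cyclobutadiene) — cyclobutadiene is antiaromatic and distorts to a rectangle.
4 of the 7 rings are aromatic. Total: 4.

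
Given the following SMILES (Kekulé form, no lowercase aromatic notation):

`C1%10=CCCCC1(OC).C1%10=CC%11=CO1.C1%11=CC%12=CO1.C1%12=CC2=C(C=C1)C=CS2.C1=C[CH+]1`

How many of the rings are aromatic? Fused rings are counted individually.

5

The SMILES encodes a six-membered carbon ring with one C=C double bond; a five-membered ring of four carbons and one oxygen, with two C=C double bonds; a five-membered ring of four carbons and one oxygen, with two C=C double bonds; a six-membered carbon ring with three alternating C=C double bonds, fused to a five-membered ring containing one sulfur and two C=C double bonds; a three-membered all-carbon ring bearing a positive charge on one carbon, with one C=C double bond.
The 6-membered ring has four sp³ carbons, so it is not fully conjugated — not aromatic (cyclohexene).
The 5-membered ring with one oxygen is fully conjugated (every ring atom contributes a p orbital); 2 ring double bonds (4 π electrons) plus a heteroatom lone pair (2) give 6 π electrons. That satisfies 4n+2 with n=1, so it is aromatic (furan).
The second 5-membered ring with one oxygen is planar and fully conjugated; 2 ring double bonds (4 π electrons) plus a heteroatom lone pair (2) give 6 π electrons. 6 = 4(1)+2, so it is aromatic (furan).
The fused 6/5-membered bicyclic (with one sulfur) is a single π system with 9 sp² atoms and 10 π electrons from ring double bonds plus a heteroatom lone pair. 10 = 4(2)+2, so the system is aromatic and both rings count as aromatic (benzothiophene).
The 3-membered ring has a continuous p-orbital overlap around the ring; 1 ring double bond (2 π electrons) plus the carbocation's empty p orbital (0, but keeps the ring conjugated) give 2 π electrons. That satisfies 4n+2 with n=0, so it is aromatic (cyclopropenyl cation).
5 of the 6 rings are aromatic. Total: 5.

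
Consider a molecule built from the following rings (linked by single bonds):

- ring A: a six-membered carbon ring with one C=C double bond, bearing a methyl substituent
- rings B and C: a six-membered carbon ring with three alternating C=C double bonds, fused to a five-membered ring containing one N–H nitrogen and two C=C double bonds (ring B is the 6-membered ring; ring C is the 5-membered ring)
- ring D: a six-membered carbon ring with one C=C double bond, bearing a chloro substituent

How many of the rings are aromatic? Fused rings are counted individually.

Ring A has four sp³ carbons, so it is not fully conjugated — not aromatic (cyclohexene).
Rings B and C form a fused bicyclic system (with one N–H) with 9 sp² atoms and 10 π electrons from ring double bonds plus a heteroatom lone pair. 10 = 4(2)+2, so the system is aromatic and both rings count as aromatic (indole).
Ring D has four sp³ carbons, so it is not fully conjugated — not aromatic (cyclohexene).
Aromatic: B, C. Total: 2.

2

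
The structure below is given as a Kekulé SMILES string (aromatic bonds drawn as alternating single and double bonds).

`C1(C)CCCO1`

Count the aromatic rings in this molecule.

The SMILES encodes a five-membered saturated ring of four carbons and one oxygen.
The 5-membered ring with one oxygen has only sp³ atoms, so it is not fully conjugated — not aromatic (tetrahydrofuran).

0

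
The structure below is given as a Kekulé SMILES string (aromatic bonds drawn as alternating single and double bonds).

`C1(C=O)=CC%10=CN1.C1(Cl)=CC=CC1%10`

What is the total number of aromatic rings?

1

The SMILES encodes a five-membered ring of four carbons and one nitrogen bearing a hydrogen, with two C=C double bonds; a five-membered carbon ring with two conjugated C=C double bonds and one sp³ carbon.
The 5-membered ring with one N–H has a continuous p-orbital overlap around the ring; 2 ring double bonds (4 π electrons) plus a heteroatom lone pair (2) give 6 π electrons. 6 = 4(1)+2, so it is aromatic (pyrrole).
The 5-membered ring has one sp³ carbon, so it is not fully conjugated — not aromatic (cyclopentadiene).
1 of the 2 rings is aromatic. Total: 1.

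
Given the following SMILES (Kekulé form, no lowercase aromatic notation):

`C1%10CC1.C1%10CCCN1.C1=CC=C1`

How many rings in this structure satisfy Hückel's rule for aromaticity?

0

The SMILES encodes a three-membered saturated carbon ring; a five-membered saturated ring of four carbons and one N–H nitrogen; a four-membered carbon ring with two alternating C=C double bonds.
The 3-membered ring has only sp³ atoms, so it is not fully conjugated — not aromatic (cyclopropane).
The 5-membered ring with one N–H has only sp³ atoms, so it is not fully conjugated — not aromatic (pyrrolidine).
The 4-membered ring has only sp² ring atoms; a planar conformation would have a fully conjugated π system of 4 electrons. But 4 = 4(1), which is 4n not 4n+2, so it is not aromatic (cyclobutadiene) — cyclobutadiene is antiaromatic and distorts to a rectangle.
None of the rings are aromatic. Total: 0.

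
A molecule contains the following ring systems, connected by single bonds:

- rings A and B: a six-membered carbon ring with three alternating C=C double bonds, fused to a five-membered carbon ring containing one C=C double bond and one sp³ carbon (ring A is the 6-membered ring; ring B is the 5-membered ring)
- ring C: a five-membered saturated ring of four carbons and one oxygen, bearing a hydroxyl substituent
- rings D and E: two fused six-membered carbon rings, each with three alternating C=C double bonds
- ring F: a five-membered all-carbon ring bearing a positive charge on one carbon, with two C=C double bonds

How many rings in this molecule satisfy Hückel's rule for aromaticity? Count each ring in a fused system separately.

3

Ring A has a continuous p-orbital overlap around the ring; 3 ring double bonds give 6 π electrons. That satisfies 4n+2 with n=1, so ring A is aromatic (benzene ring).
Ring B has one sp³ carbon, so it is not fully conjugated — not aromatic (cyclopentene ring).
Ring C has only sp³ atoms, so it is not fully conjugated — not aromatic (tetrahydrofuran).
Rings D and E form a fused bicyclic system with 10 sp² atoms and 10 π electrons from ring double bonds. 10 = 4(2)+2, so the system is aromatic and both rings count as aromatic (naphthalene).
Ring F has only sp² ring atoms; a planar conformation would have a fully conjugated π system of 4 electrons. But 4 = 4(1), which is 4n not 4n+2, so ring F is not aromatic (cyclopentadienyl cation).
Aromatic: A, D, E. Total: 3.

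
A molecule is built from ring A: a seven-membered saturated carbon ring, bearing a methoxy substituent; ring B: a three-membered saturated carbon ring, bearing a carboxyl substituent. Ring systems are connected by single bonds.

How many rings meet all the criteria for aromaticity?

0

Ring A has only sp³ atoms, so it is not fully conjugated — not aromatic (cycloheptane).
Ring B has only sp³ atoms, so it is not fully conjugated — not aromatic (cyclopropane).
No ring is aromatic. Total: 0.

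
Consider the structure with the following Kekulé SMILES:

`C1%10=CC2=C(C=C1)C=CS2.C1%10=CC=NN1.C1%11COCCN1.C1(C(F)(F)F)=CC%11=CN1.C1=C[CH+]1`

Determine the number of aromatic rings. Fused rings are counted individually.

5

The SMILES encodes a six-membered carbon ring with three alternating C=C double bonds, fused to a five-membered ring containing one sulfur and two C=C double bonds; a five-membered ring with two adjacent nitrogens (one bearing H, one in a double bond) and two double bonds; a six-membered saturated ring with an oxygen and an N–H nitrogen at positions 1 and 4; a five-membered ring of four carbons and one nitrogen bearing a hydrogen, with two C=C double bonds; a three-membered all-carbon ring bearing a positive charge on one carbon, with one C=C double bond.
The fused 6/5-membered bicyclic (with one sulfur) is a single π system with 9 sp² atoms and 10 π electrons from ring double bonds plus a heteroatom lone pair. 10 = 4(2)+2, so the system is aromatic and both rings count as aromatic (benzothiophene).
The 5-membered ring with two adjacent nitrogens (one N–H, one =N–) is planar and fully conjugated; 2 ring double bonds (4 π electrons) plus a heteroatom lone pair (2) give 6 π electrons. 6 = 4(1)+2, so it is aromatic (pyrazole).
The 6-membered ring with one oxygen and one N–H (1,4) has only sp³ atoms, so it is not fully conjugated — not aromatic (morpholine).
The 5-membered ring with one N–H is fully conjugated (every ring atom contributes a p orbital); 2 ring double bonds (4 π electrons) plus a heteroatom lone pair (2) give 6 π electrons. That satisfies 4n+2 with n=1, so it is aromatic (pyrrole).
The 3-membered ring is planar and fully conjugated; 1 ring double bond (2 π electrons) plus the carbocation's empty p orbital (0, but keeps the ring conjugated) give 2 π electrons. Since 2 = 4n+2 (n=0), it is aromatic (cyclopropenyl cation).
5 of the 6 rings are aromatic. Total: 5.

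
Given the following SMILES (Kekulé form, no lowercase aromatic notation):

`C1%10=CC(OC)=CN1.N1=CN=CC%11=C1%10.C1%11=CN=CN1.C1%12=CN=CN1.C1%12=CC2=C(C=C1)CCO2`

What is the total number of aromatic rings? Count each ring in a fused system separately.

The SMILES encodes a five-membered ring of four carbons and one nitrogen bearing a hydrogen, with two C=C double bonds; a six-membered ring with nitrogens at positions 1 and 3 and three alternating double bonds; a five-membered ring with nitrogens at positions 1 and 3 (one bearing H, one in a C=N bond) and two double bonds; a five-membered ring with nitrogens at positions 1 and 3 (one bearing H, one in a C=N bond) and two double bonds; a six-membered carbon ring with three alternating C=C double bonds, fused to a five-membered ring containing one oxygen and two sp³ carbons.
The 5-membered ring with one N–H has a continuous p-orbital overlap around the ring; 2 ring double bonds (4 π electrons) plus a heteroatom lone pair (2) give 6 π electrons. 6 = 4(1)+2, so it is aromatic (pyrrole).
The 6-membered ring with two nitrogens (1,3) has a continuous p-orbital overlap around the ring; 3 ring double bonds give 6 π electrons. That satisfies 4n+2 with n=1, so it is aromatic (pyrimidine).
The 5-membered ring with two nitrogens (one N–H, one =N–) is planar and fully conjugated; 2 ring double bonds (4 π electrons) plus a heteroatom lone pair (2) give 6 π electrons. Since 6 = 4n+2 (n=1), it is aromatic (imidazole).
The second 5-membered ring with two nitrogens (one N–H, one =N–) is planar and fully conjugated; 2 ring double bonds (4 π electrons) plus a heteroatom lone pair (2) give 6 π electrons. That satisfies 4n+2 with n=1, so it is aromatic (imidazole).
The 6-membered ring is planar and fully conjugated; 3 ring double bonds give 6 π electrons. That satisfies 4n+2 with n=1, so it is aromatic (benzene ring).
The 5-membered ring with one oxygen has two sp³ carbons, so it is not fully conjugated — not aromatic (oxolane ring).
5 of the 6 rings are aromatic. Total: 5.

5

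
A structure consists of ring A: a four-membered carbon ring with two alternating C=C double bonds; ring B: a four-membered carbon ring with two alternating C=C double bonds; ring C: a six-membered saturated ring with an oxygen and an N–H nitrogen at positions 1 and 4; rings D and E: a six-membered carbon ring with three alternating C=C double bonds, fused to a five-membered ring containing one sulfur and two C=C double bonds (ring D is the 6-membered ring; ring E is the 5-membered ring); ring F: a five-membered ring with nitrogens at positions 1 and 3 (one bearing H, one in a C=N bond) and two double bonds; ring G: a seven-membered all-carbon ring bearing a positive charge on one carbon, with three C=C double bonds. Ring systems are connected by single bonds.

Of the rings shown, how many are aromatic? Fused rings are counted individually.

4

Ring A has only sp² ring atoms; a planar conformation would have a fully conjugated π system of 4 electrons. But 4 = 4(1), which is 4n not 4n+2, so ring A is not aromatic (cyclobutadiene) — cyclobutadiene is antiaromatic and distorts to a rectangle.
Ring B has only sp² ring atoms; a planar conformation would have a fully conjugated π system of 4 electrons. But 4 = 4(1), which is 4n not 4n+2, so ring B is not aromatic (cyclobutadiene) — cyclobutadiene is antiaromatic and distorts to a rectangle.
Ring C has only sp³ atoms, so it is not fully conjugated — not aromatic (morpholine).
Rings D and E form a fused bicyclic system (with one sulfur) with 9 sp² atoms and 10 π electrons from ring double bonds plus a heteroatom lone pair. 10 = 4(2)+2, so the system is aromatic and both rings count as aromatic (benzothiophene).
Ring F has a continuous p-orbital overlap around the ring; 2 ring double bonds (4 π electrons) plus a heteroatom lone pair (2) give 6 π electrons. That satisfies 4n+2 with n=1, so ring F is aromatic (imidazole).
Ring G is fully conjugated (every ring atom contributes a p orbital); 3 ring double bonds (6 π electrons) plus the carbocation's empty p orbital (0, but keeps the ring conjugated) give 6 π electrons. 6 = 4(1)+2, so ring G is aromatic (tropylium cation).
Aromatic: D, E, F, G. Total: 4.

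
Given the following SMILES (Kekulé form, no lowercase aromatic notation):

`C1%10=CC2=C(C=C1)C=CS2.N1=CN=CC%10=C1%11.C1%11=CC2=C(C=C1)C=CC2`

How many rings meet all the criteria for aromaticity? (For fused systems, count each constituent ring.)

The SMILES encodes a six-membered carbon ring with three alternating C=C double bonds, fused to a five-membered ring containing one sulfur and two C=C double bonds; a six-membered ring with nitrogens at positions 1 and 3 and three alternating double bonds; a six-membered carbon ring with three alternating C=C double bonds, fused to a five-membered carbon ring containing one C=C double bond and one sp³ carbon.
The fused 6/5-membered bicyclic (with one sulfur) is a single π system with 9 sp² atoms and 10 π electrons from ring double bonds plus a heteroatom lone pair. 10 = 4(2)+2, so the system is aromatic and both rings count as aromatic (benzothiophene).
The 6-membered ring with two nitrogens (1,3) is planar and fully conjugated; 3 ring double bonds give 6 π electrons. 6 = 4(1)+2, so it is aromatic (pyrimidine).
The 6-membered ring is planar and fully conjugated; 3 ring double bonds give 6 π electrons. Since 6 = 4n+2 (n=1), it is aromatic (benzene ring).
The 5-membered ring has one sp³ carbon, so it is not fully conjugated — not aromatic (cyclopentene ring).
4 of the 5 rings are aromatic. Total: 4.

4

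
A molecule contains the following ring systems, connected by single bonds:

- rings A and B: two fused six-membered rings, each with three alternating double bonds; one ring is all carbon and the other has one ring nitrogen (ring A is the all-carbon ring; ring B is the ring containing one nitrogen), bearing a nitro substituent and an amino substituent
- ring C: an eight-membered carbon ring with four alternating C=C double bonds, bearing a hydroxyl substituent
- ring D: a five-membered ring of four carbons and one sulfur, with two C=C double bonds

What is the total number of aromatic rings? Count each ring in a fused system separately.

Rings A and B form a fused bicyclic system (with one nitrogen) with 10 sp² atoms and 10 π electrons from ring double bonds. 10 = 4(2)+2, so the system is aromatic and both rings count as aromatic (quinoline).
Ring C has only sp² ring atoms; a planar conformation would have a fully conjugated π system of 8 electrons. But 8 = 4(2), which is 4n not 4n+2, so ring C is not aromatic (cyclooctatetraene) — cyclooctatetraene distorts into a non-planar tub to avoid antiaromaticity.
Ring D is planar and fully conjugated; 2 ring double bonds (4 π electrons) plus a heteroatom lone pair (2) give 6 π electrons. Since 6 = 4n+2 (n=1), ring D is aromatic (thiophene).
Aromatic: A, B, D. Total: 3.

3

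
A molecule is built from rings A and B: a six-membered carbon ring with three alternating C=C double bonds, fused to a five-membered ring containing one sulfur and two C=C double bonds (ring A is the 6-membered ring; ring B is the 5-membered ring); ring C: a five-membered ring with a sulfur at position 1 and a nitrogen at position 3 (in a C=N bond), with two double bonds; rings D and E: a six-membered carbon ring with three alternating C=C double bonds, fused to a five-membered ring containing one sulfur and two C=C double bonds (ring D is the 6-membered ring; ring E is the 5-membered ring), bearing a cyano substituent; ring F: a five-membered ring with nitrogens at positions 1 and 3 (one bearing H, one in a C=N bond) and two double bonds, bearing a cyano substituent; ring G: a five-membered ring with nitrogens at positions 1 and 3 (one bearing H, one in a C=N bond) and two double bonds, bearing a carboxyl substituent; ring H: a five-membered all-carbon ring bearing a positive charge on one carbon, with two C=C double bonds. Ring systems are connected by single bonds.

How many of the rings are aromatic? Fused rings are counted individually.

7

Rings A and B form a fused bicyclic system (with one sulfur) with 9 sp² atoms and 10 π electrons from ring double bonds plus a heteroatom lone pair. 10 = 4(2)+2, so the system is aromatic and both rings count as aromatic (benzothiophene).
Ring C has a continuous p-orbital overlap around the ring; 2 ring double bonds (4 π electrons) plus a heteroatom lone pair (2) give 6 π electrons. That satisfies 4n+2 with n=1, so ring C is aromatic (thiazole).
Rings D and E form a fused bicyclic system (with one sulfur) with 9 sp² atoms and 10 π electrons from ring double bonds plus a heteroatom lone pair. 10 = 4(2)+2, so the system is aromatic and both rings count as aromatic (benzothiophene).
Ring F is fully conjugated (every ring atom contributes a p orbital); 2 ring double bonds (4 π electrons) plus a heteroatom lone pair (2) give 6 π electrons. 6 = 4(1)+2, so ring F is aromatic (imidazole).
Ring G has a continuous p-orbital overlap around the ring; 2 ring double bonds (4 π electrons) plus a heteroatom lone pair (2) give 6 π electrons. That satisfies 4n+2 with n=1, so ring G is aromatic (imidazole).
Ring H has only sp² ring atoms; a planar conformation would have a fully conjugated π system of 4 electrons. But 4 = 4(1), which is 4n not 4n+2, so ring H is not aromatic (cyclopentadienyl cation).
Aromatic: A, B, C, D, E, F, G. Total: 7.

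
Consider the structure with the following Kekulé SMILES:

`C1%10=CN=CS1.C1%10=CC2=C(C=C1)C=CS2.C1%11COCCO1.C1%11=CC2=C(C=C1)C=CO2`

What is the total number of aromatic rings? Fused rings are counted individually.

The SMILES encodes a five-membered ring with a sulfur at position 1 and a nitrogen at position 3 (in a C=N bond), with two double bonds; a six-membered carbon ring with three alternating C=C double bonds, fused to a five-membered ring containing one sulfur and two C=C double bonds; a six-membered saturated ring with oxygens at positions 1 and 4; a six-membered carbon ring with three alternating C=C double bonds, fused to a five-membered ring containing one oxygen and two C=C double bonds.
The 5-membered ring with one sulfur and one =N– has a continuous p-orbital overlap around the ring; 2 ring double bonds (4 π electrons) plus a heteroatom lone pair (2) give 6 π electrons. Since 6 = 4n+2 (n=1), it is aromatic (thiazole).
The fused 6/5-membered bicyclic (with one sulfur) is a single π system with 9 sp² atoms and 10 π electrons from ring double bonds plus a heteroatom lone pair. 10 = 4(2)+2, so the system is aromatic and both rings count as aromatic (benzothiophene).
The 6-membered ring with two oxygens (1,4) has only sp³ atoms, so it is not fully conjugated — not aromatic (1,4-dioxane).
The fused 6/5-membered bicyclic (with one oxygen) is a single π system with 9 sp² atoms and 10 π electrons from ring double bonds plus a heteroatom lone pair. 10 = 4(2)+2, so the system is aromatic and both rings count as aromatic (benzofuran).
5 of the 6 rings are aromatic. Total: 5.

5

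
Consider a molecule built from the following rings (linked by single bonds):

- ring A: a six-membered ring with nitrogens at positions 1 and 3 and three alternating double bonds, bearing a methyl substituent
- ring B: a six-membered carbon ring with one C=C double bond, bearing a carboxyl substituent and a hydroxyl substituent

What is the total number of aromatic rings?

Ring A is fully conjugated (every ring atom contributes a p orbital); 3 ring double bonds give 6 π electrons. 6 = 4(1)+2, so ring A is aromatic (pyrimidine).
Ring B has four sp³ carbons, so it is not fully conjugated — not aromatic (cyclohexene).
Aromatic: A. Total: 1.

1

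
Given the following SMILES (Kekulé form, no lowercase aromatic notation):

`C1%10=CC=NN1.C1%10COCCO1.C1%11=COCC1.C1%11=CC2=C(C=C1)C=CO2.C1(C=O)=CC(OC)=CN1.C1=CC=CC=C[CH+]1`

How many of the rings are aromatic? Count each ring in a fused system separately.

The SMILES encodes a five-membered ring with two adjacent nitrogens (one bearing H, one in a double bond) and two double bonds; a six-membered saturated ring with oxygens at positions 1 and 4; a five-membered ring of four carbons and one oxygen, with one C=C double bond and two sp³ carbons; a six-membered carbon ring with three alternating C=C double bonds, fused to a five-membered ring containing one oxygen and two C=C double bonds; a five-membered ring of four carbons and one nitrogen bearing a hydrogen, with two C=C double bonds; a seven-membered all-carbon ring bearing a positive charge on one carbon, with three C=C double bonds.
The 5-membered ring with two adjacent nitrogens (one N–H, one =N–) is fully conjugated (every ring atom contributes a p orbital); 2 ring double bonds (4 π electrons) plus a heteroatom lone pair (2) give 6 π electrons. Since 6 = 4n+2 (n=1), it is aromatic (pyrazole).
The 6-membered ring with two oxygens (1,4) has only sp³ atoms, so it is not fully conjugated — not aromatic (1,4-dioxane).
The 5-membered ring with one oxygen has two sp³ carbons, so it is not fully conjugated — not aromatic (2,3-dihydrofuran).
The fused 6/5-membered bicyclic (with one oxygen) is a single π system with 9 sp² atoms and 10 π electrons from ring double bonds plus a heteroatom lone pair. 10 = 4(2)+2, so the system is aromatic and both rings count as aromatic (benzofuran).
The 5-membered ring with one N–H is planar and fully conjugated; 2 ring double bonds (4 π electrons) plus a heteroatom lone pair (2) give 6 π electrons. 6 = 4(1)+2, so it is aromatic (pyrrole).
The 7-membered ring is planar and fully conjugated; 3 ring double bonds (6 π electrons) plus the carbocation's empty p orbital (0, but keeps the ring conjugated) give 6 π electrons. Since 6 = 4n+2 (n=1), it is aromatic (tropylium cation).
5 of the 7 rings are aromatic. Total: 5.

5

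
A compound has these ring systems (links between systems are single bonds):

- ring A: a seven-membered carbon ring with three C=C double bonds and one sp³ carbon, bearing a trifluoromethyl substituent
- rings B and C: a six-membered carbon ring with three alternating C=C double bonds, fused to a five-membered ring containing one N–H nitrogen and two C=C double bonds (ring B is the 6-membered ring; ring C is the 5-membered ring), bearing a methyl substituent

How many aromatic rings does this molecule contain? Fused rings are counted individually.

2

Ring A has one sp³ carbon, so it is not fully conjugated — not aromatic (cycloheptatriene).
Rings B and C form a fused bicyclic system (with one N–H) with 9 sp² atoms and 10 π electrons from ring double bonds plus a heteroatom lone pair. 10 = 4(2)+2, so the system is aromatic and both rings count as aromatic (indole).
Aromatic: B, C. Total: 2.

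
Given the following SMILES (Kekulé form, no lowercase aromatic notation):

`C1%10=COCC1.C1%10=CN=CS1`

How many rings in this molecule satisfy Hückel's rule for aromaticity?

1

The SMILES encodes a five-membered ring of four carbons and one oxygen, with one C=C double bond and two sp³ carbons; a five-membered ring with a sulfur at position 1 and a nitrogen at position 3 (in a C=N bond), with two double bonds.
The 5-membered ring with one oxygen has two sp³ carbons, so it is not fully conjugated — not aromatic (2,3-dihydrofuran).
The 5-membered ring with one sulfur and one =N– is planar and fully conjugated; 2 ring double bonds (4 π electrons) plus a heteroatom lone pair (2) give 6 π electrons. Since 6 = 4n+2 (n=1), it is aromatic (thiazole).
1 of the 2 rings is aromatic. Total: 1.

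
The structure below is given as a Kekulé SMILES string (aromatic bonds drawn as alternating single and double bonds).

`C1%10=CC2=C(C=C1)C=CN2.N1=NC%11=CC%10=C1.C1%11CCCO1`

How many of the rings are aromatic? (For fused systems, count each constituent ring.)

The SMILES encodes a six-membered carbon ring with three alternating C=C double bonds, fused to a five-membered ring containing one N–H nitrogen and two C=C double bonds; a six-membered ring with two adjacent nitrogens and three alternating double bonds; a five-membered saturated ring of four carbons and one oxygen.
The fused 6/5-membered bicyclic (with one N–H) is a single π system with 9 sp² atoms and 10 π electrons from ring double bonds plus a heteroatom lone pair. 10 = 4(2)+2, so the system is aromatic and both rings count as aromatic (indole).
The 6-membered ring with two nitrogens (1,2) is fully conjugated (every ring atom contributes a p orbital); 3 ring double bonds give 6 π electrons. 6 = 4(1)+2, so it is aromatic (pyridazine).
The 5-membered ring with one oxygen has only sp³ atoms, so it is not fully conjugated — not aromatic (tetrahydrofuran).
3 of the 4 rings are aromatic. Total: 3.

3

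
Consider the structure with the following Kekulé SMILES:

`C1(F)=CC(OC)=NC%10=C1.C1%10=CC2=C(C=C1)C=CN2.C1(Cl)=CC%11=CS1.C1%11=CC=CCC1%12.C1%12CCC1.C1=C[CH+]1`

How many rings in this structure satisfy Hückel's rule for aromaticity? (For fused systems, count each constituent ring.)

5

The SMILES encodes a six-membered ring of five carbons and one nitrogen with three alternating double bonds; a six-membered carbon ring with three alternating C=C double bonds, fused to a five-membered ring containing one N–H nitrogen and two C=C double bonds; a five-membered ring of four carbons and one sulfur, with two C=C double bonds; a six-membered carbon ring with two conjugated C=C double bonds and two sp³ carbons; a four-membered saturated carbon ring; a three-membered all-carbon ring bearing a positive charge on one carbon, with one C=C double bond.
The 6-membered ring with one nitrogen is fully conjugated (every ring atom contributes a p orbital); 3 ring double bonds give 6 π electrons. 6 = 4(1)+2, so it is aromatic (pyridine).
The fused 6/5-membered bicyclic (with one N–H) is a single π system with 9 sp² atoms and 10 π electrons from ring double bonds plus a heteroatom lone pair. 10 = 4(2)+2, so the system is aromatic and both rings count as aromatic (indole).
The 5-membered ring with one sulfur has a continuous p-orbital overlap around the ring; 2 ring double bonds (4 π electrons) plus a heteroatom lone pair (2) give 6 π electrons. 6 = 4(1)+2, so it is aromatic (thiophene).
The 6-membered ring has two sp³ carbons, so it is not fully conjugated — not aromatic (1,3-cyclohexadiene).
The 4-membered ring has only sp³ atoms, so it is not fully conjugated — not aromatic (cyclobutane).
The 3-membered ring is planar and fully conjugated; 1 ring double bond (2 π electrons) plus the carbocation's empty p orbital (0, but keeps the ring conjugated) give 2 π electrons. 2 = 4(0)+2, so it is aromatic (cyclopropenyl cation).
5 of the 7 rings are aromatic. Total: 5.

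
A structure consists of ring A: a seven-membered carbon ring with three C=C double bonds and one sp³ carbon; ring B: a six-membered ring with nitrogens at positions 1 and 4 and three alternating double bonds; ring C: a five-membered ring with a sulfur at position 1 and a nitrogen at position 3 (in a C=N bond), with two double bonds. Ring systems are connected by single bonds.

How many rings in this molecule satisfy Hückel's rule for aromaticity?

Ring A has one sp³ carbon, so it is not fully conjugated — not aromatic (cycloheptatriene).
Ring B has a continuous p-orbital overlap around the ring; 3 ring double bonds give 6 π electrons. Since 6 = 4n+2 (n=1), ring B is aromatic (pyrazine).
Ring C has a continuous p-orbital overlap around the ring; 2 ring double bonds (4 π electrons) plus a heteroatom lone pair (2) give 6 π electrons. That satisfies 4n+2 with n=1, so ring C is aromatic (thiazole).
Aromatic: B, C. Total: 2.

2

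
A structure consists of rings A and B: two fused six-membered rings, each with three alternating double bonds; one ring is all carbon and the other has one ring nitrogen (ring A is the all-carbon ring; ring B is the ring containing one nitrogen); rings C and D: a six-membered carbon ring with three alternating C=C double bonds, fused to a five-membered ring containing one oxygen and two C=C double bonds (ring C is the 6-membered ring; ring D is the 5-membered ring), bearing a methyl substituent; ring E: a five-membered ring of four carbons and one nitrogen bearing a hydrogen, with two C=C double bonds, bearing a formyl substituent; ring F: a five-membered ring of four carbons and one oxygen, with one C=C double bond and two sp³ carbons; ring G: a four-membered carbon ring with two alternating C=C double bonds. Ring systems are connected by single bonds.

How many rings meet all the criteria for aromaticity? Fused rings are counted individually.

5

Rings A and B form a fused bicyclic system (with one nitrogen) with 10 sp² atoms and 10 π electrons from ring double bonds. 10 = 4(2)+2, so the system is aromatic and both rings count as aromatic (quinoline).
Rings C and D form a fused bicyclic system (with one oxygen) with 9 sp² atoms and 10 π electrons from ring double bonds plus a heteroatom lone pair. 10 = 4(2)+2, so the system is aromatic and both rings count as aromatic (benzofuran).
Ring E is fully conjugated (every ring atom contributes a p orbital); 2 ring double bonds (4 π electrons) plus a heteroatom lone pair (2) give 6 π electrons. Since 6 = 4n+2 (n=1), ring E is aromatic (pyrrole).
Ring F has two sp³ carbons, so it is not fully conjugated — not aromatic (2,3-dihydrofuran).
Ring G has only sp² ring atoms; a planar conformation would have a fully conjugated π system of 4 electrons. But 4 = 4(1), which is 4n not 4n+2, so ring G is not aromatic (cyclobutadiene) — cyclobutadiene is antiaromatic and distorts to a rectangle.
Aromatic: A, B, C, D, E. Total: 5.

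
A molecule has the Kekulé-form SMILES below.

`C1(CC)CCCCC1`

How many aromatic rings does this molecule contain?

0

The SMILES encodes a six-membered saturated carbon ring.
The 6-membered ring has only sp³ atoms, so it is not fully conjugated — not aromatic (cyclohexane).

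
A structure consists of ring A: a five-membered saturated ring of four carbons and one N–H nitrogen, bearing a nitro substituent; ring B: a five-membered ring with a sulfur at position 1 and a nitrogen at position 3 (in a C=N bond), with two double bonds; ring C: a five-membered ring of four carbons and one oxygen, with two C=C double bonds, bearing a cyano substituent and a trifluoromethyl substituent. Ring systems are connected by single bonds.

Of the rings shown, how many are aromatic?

2

Ring A has only sp³ atoms, so it is not fully conjugated — not aromatic (pyrrolidine).
Ring B is fully conjugated (every ring atom contributes a p orbital); 2 ring double bonds (4 π electrons) plus a heteroatom lone pair (2) give 6 π electrons. Since 6 = 4n+2 (n=1), ring B is aromatic (thiazole).
Ring C is fully conjugated (every ring atom contributes a p orbital); 2 ring double bonds (4 π electrons) plus a heteroatom lone pair (2) give 6 π electrons. 6 = 4(1)+2, so ring C is aromatic (furan).
Aromatic: B, C. Total: 2.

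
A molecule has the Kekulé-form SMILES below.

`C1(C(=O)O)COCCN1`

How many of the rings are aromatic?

0

The SMILES encodes a six-membered saturated ring with an oxygen and an N–H nitrogen at positions 1 and 4.
The 6-membered ring with one oxygen and one N–H (1,4) has only sp³ atoms, so it is not fully conjugated — not aromatic (morpholine).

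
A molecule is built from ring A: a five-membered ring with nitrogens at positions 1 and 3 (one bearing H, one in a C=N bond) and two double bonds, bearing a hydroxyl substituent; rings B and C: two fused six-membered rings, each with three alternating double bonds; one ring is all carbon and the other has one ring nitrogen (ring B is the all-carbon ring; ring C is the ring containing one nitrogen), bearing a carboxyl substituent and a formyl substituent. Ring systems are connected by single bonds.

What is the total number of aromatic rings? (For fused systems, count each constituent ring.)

Ring A is planar and fully conjugated; 2 ring double bonds (4 π electrons) plus a heteroatom lone pair (2) give 6 π electrons. 6 = 4(1)+2, so ring A is aromatic (imidazole).
Rings B and C form a fused bicyclic system (with one nitrogen) with 10 sp² atoms and 10 π electrons from ring double bonds. 10 = 4(2)+2, so the system is aromatic and both rings count as aromatic (quinoline).
Aromatic: A, B, C. Total: 3.

3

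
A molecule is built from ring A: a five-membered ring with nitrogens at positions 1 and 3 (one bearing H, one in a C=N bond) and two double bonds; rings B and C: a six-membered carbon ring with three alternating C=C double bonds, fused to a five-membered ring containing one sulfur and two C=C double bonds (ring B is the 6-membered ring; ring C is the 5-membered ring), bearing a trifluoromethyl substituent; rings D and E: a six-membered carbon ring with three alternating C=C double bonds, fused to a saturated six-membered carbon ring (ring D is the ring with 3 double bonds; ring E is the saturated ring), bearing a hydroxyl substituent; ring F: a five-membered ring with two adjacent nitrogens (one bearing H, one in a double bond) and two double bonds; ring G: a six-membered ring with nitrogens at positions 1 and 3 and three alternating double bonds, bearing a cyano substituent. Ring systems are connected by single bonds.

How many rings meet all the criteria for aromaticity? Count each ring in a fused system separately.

Ring A has a continuous p-orbital overlap around the ring; 2 ring double bonds (4 π electrons) plus a heteroatom lone pair (2) give 6 π electrons. Since 6 = 4n+2 (n=1), ring A is aromatic (imidazole).
Rings B and C form a fused bicyclic system (with one sulfur) with 9 sp² atoms and 10 π electrons from ring double bonds plus a heteroatom lone pair. 10 = 4(2)+2, so the system is aromatic and both rings count as aromatic (benzothiophene).
Ring D is fully conjugated (every ring atom contributes a p orbital); 3 ring double bonds give 6 π electrons. Since 6 = 4n+2 (n=1), ring D is aromatic (benzene ring).
Ring E has four sp³ carbons, so it is not fully conjugated — not aromatic (cyclohexane ring).
Ring F has a continuous p-orbital overlap around the ring; 2 ring double bonds (4 π electrons) plus a heteroatom lone pair (2) give 6 π electrons. That satisfies 4n+2 with n=1, so ring F is aromatic (pyrazole).
Ring G is planar and fully conjugated; 3 ring double bonds give 6 π electrons. That satisfies 4n+2 with n=1, so ring G is aromatic (pyrimidine).
Aromatic: A, B, C, D, F, G. Total: 6.

6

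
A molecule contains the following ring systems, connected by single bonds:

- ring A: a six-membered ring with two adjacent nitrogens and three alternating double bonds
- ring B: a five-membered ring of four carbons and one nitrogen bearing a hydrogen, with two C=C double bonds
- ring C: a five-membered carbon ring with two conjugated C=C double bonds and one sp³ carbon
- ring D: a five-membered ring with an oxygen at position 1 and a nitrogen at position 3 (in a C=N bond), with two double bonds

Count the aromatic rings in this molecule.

3

Ring A has a continuous p-orbital overlap around the ring; 3 ring double bonds give 6 π electrons. Since 6 = 4n+2 (n=1), ring A is aromatic (pyridazine).
Ring B has a continuous p-orbital overlap around the ring; 2 ring double bonds (4 π electrons) plus a heteroatom lone pair (2) give 6 π electrons. 6 = 4(1)+2, so ring B is aromatic (pyrrole).
Ring C has one sp³ carbon, so it is not fully conjugated — not aromatic (cyclopentadiene).
Ring D is planar and fully conjugated; 2 ring double bonds (4 π electrons) plus a heteroatom lone pair (2) give 6 π electrons. 6 = 4(1)+2, so ring D is aromatic (oxazole).
Aromatic: A, B, D. Total: 3.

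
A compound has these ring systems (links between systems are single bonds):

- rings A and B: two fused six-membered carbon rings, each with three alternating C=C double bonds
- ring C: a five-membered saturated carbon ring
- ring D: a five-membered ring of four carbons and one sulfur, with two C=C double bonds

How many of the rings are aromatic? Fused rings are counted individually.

Rings A and B form a fused bicyclic system with 10 sp² atoms and 10 π electrons from ring double bonds. 10 = 4(2)+2, so the system is aromatic and both rings count as aromatic (naphthalene).
Ring C has only sp³ atoms, so it is not fully conjugated — not aromatic (cyclopentane).
Ring D is fully conjugated (every ring atom contributes a p orbital); 2 ring double bonds (4 π electrons) plus a heteroatom lone pair (2) give 6 π electrons. That satisfies 4n+2 with n=1, so ring D is aromatic (thiophene).
Aromatic: A, B, D. Total: 3.

3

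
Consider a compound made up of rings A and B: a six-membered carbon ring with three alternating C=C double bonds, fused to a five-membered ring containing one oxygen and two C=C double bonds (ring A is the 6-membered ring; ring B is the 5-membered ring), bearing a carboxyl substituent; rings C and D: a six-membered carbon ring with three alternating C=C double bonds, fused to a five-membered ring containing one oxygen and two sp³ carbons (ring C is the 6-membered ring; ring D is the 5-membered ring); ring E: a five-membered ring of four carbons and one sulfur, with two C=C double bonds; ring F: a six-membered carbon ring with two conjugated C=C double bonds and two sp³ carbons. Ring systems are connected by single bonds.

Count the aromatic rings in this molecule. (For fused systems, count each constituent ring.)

4

Rings A and B form a fused bicyclic system (with one oxygen) with 9 sp² atoms and 10 π electrons from ring double bonds plus a heteroatom lone pair. 10 = 4(2)+2, so the system is aromatic and both rings count as aromatic (benzofuran).
Ring C is planar and fully conjugated; 3 ring double bonds give 6 π electrons. 6 = 4(1)+2, so ring C is aromatic (benzene ring).
Ring D has two sp³ carbons, so it is not fully conjugated — not aromatic (oxolane ring).
Ring E is planar and fully conjugated; 2 ring double bonds (4 π electrons) plus a heteroatom lone pair (2) give 6 π electrons. 6 = 4(1)+2, so ring E is aromatic (thiophene).
Ring F has two sp³ carbons, so it is not fully conjugated — not aromatic (1,3-cyclohexadiene).
Aromatic: A, B, C, E. Total: 4.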